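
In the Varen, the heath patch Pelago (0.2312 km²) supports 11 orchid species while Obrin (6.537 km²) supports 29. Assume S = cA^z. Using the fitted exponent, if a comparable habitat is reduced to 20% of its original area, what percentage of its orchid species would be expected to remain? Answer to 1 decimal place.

z = ln(29/11) / ln(6.537/0.2312) = 0.9694 / 3.3420 = 0.2901
S_new/S_old = (A_new/A_old)^z = 0.2^0.2901 = exp(0.2901 × -1.6094) = 0.627

62.7%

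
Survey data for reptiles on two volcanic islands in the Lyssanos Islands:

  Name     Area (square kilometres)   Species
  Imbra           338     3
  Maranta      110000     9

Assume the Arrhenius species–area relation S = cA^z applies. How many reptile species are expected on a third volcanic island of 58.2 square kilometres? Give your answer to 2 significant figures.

z = ln(9/3) / ln(110000/338) = 1.0986 / 5.7852 = 0.1899
c = 3 / 338^0.1899 = 3 / 3.022 = 0.9928
S₃ = 0.9928 × 58.2^0.1899 = 0.9928 × 2.164 ≈ 2.148

2.1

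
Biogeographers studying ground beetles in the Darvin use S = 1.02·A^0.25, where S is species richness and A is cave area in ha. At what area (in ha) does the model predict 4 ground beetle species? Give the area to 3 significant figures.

4 = 1.02 × A^0.25  ⇒  A^0.25 = 4/1.02 = 3.922
ln A = ln(3.922) / 0.25 = 1.3665 / 0.25 = 5.4660
A = e^5.4660 ≈ 236.5 ha

237 ha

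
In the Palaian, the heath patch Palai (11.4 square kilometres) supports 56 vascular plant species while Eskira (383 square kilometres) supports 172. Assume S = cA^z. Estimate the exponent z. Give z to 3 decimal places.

0.319

Taking logs: ln S = ln c + z ln A, so z = (ln S₂ − ln S₁)/(ln A₂ − ln A₁).
z = ln(172/56) / ln(383/11.4) = ln(3.071) / ln(33.6) = 1.1221 / 3.5144 = 0.3193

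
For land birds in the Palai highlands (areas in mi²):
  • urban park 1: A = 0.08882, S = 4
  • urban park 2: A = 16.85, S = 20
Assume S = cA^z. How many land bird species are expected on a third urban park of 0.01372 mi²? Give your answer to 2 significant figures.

2.3

z = ln(20/4) / ln(16.85/0.08882) = 1.6094 / 5.2455 = 0.3068
c = 4 / 0.08882^0.3068 = 4 / 0.4758 = 8.408
S₃ = 8.408 × 0.01372^0.3068 = 8.408 × 0.2682 ≈ 2.255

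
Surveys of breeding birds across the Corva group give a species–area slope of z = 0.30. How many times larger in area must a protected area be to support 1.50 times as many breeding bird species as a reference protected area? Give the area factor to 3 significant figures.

3.86

(A₂/A₁)^0.3 = 1.5, so A₂/A₁ = 1.5^(1/0.3) = 1.5^3.333
ln(A₂/A₁) = ln 1.5 / 0.3 = 0.4055 / 0.3 = 1.3516
A₂/A₁ = e^1.3516 ≈ 3.863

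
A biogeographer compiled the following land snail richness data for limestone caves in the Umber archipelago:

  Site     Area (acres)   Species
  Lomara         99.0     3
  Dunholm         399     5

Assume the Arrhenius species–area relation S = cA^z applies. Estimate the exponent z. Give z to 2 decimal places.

Taking logs: ln S = ln c + z ln A, so z = (ln S₂ − ln S₁)/(ln A₂ − ln A₁).
z = ln(5/3) / ln(399/99) = ln(1.667) / ln(4.03) = 0.5108 / 1.3938 = 0.3665

0.37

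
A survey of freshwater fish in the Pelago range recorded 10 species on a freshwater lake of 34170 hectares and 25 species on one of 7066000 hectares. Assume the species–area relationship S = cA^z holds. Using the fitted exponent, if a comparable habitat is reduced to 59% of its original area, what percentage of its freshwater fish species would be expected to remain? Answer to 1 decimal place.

z = ln(25/10) / ln(7066000/34170) = 0.9163 / 5.3317 = 0.1719
S_new/S_old = (A_new/A_old)^z = 0.59^0.1719 = exp(0.1719 × -0.5276) = 0.9133

91.3%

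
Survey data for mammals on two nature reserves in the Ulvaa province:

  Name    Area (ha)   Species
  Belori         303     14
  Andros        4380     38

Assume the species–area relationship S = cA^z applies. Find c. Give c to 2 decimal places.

1.65

z = ln(S₂/S₁) / ln(A₂/A₁) = ln(38/14) / ln(4380/303) = 0.9985 / 2.6711 = 0.3738
c = S₁ / A₁^z = 14 / 303^0.3738 = 14 / 8.465 = 1.654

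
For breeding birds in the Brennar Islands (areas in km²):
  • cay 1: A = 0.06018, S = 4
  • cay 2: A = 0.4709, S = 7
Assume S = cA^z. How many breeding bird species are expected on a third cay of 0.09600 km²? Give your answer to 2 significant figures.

4.5

z = ln(7/4) / ln(0.4709/0.06018) = 0.5596 / 2.0573 = 0.2720
c = 4 / 0.06018^0.2720 = 4 / 0.4656 = 8.591
S₃ = 8.591 × 0.096^0.2720 = 8.591 × 0.5286 ≈ 4.542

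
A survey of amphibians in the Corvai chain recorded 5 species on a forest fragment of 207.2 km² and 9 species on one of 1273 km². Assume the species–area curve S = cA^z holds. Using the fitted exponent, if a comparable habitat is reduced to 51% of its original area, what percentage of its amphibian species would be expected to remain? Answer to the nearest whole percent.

80%

z = ln(9/5) / ln(1273/207.2) = 0.5878 / 1.8154 = 0.3238
S_new/S_old = (A_new/A_old)^z = 0.51^0.3238 = exp(0.3238 × -0.6733) = 0.8041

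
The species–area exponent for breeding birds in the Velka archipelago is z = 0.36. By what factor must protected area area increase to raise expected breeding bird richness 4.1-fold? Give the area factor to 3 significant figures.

(A₂/A₁)^0.36 = 4.1, so A₂/A₁ = 4.1^(1/0.36) = 4.1^2.778
ln(A₂/A₁) = ln 4.1 / 0.36 = 1.4110 / 0.36 = 3.9194
A₂/A₁ = e^3.9194 ≈ 50.37

50.4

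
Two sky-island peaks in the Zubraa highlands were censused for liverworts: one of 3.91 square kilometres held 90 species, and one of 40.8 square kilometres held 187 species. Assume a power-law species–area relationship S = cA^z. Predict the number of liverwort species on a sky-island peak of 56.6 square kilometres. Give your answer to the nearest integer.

z = ln(187/90) / ln(40.8/3.91) = 0.7313 / 2.3451 = 0.3118
c = 90 / 3.91^0.3118 = 90 / 1.53 = 58.83
S₃ = 58.83 × 56.6^0.3118 = 58.83 × 3.52 ≈ 207.1

207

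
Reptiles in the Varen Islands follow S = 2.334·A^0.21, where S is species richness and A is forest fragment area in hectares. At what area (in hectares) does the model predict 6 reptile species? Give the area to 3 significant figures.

6 = 2.334 × A^0.21  ⇒  A^0.21 = 6/2.334 = 2.571
ln A = ln(2.571) / 0.21 = 0.9442 / 0.21 = 4.4961
A = e^4.4961 ≈ 89.66 hectares

89.7 hectares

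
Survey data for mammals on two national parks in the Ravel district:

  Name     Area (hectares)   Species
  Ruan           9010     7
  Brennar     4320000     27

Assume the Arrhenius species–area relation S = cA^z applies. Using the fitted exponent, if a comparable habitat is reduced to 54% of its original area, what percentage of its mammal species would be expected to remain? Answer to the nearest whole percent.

z = ln(27/7) / ln(4320000/9010) = 1.3499 / 6.1727 = 0.2187
S_new/S_old = (A_new/A_old)^z = 0.54^0.2187 = exp(0.2187 × -0.6162) = 0.8739

87%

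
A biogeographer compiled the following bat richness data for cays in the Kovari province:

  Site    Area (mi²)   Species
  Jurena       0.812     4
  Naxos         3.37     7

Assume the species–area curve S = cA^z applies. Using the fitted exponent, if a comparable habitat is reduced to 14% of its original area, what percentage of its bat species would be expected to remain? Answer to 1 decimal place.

z = ln(7/4) / ln(3.37/0.812) = 0.5596 / 1.4232 = 0.3932
S_new/S_old = (A_new/A_old)^z = 0.14^0.3932 = exp(0.3932 × -1.9661) = 0.4616

46.2%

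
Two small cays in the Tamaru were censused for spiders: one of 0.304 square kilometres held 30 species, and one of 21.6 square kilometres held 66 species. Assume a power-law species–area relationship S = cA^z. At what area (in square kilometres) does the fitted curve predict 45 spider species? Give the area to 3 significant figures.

z = ln(66/30) / ln(21.6/0.304) = 0.7885 / 4.2634 = 0.1849
c = 30 / 0.304^0.1849 = 30 / 0.8024 = 37.39
A = (45/37.39)^(1/0.1849) ⇒ ln A = ln(1.204)/0.1849 = 1.0017
A = e^1.0017 ≈ 2.723 square kilometres

2.72 square kilometres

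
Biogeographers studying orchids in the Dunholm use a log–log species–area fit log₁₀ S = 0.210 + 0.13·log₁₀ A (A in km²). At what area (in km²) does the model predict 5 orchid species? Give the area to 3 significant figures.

5 = 1.622 × A^0.13  ⇒  A^0.13 = 5/1.622 = 3.083
ln A = ln(3.083) / 0.13 = 1.1259 / 0.13 = 8.6607
A = e^8.6607 ≈ 5772 km²

5770 km²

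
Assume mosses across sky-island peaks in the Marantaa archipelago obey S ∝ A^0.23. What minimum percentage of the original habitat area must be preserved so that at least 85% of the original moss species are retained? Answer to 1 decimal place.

Need (A_new/A_old)^0.23 = 0.85, so A_new/A_old = 0.85^(1/0.23) = 0.85^4.348
ln(A_new/A_old) = ln 0.85 / 0.23 = -0.1625 / 0.23 = -0.7066
A_new/A_old = e^-0.7066 ≈ 0.4933

49.3%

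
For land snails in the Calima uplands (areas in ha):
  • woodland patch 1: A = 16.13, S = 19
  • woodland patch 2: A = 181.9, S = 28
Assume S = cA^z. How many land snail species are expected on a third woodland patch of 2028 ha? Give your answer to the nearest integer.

41

z = ln(28/19) / ln(181.9/16.13) = 0.3878 / 2.4228 = 0.1601
c = 19 / 16.13^0.1601 = 19 / 1.561 = 12.18
S₃ = 12.18 × 2028^0.1601 = 12.18 × 3.383 ≈ 41.19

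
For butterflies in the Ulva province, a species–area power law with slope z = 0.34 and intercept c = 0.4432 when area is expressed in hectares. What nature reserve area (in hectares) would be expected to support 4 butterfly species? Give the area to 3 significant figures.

646 hectares

4 = 0.4432 × A^0.34  ⇒  A^0.34 = 4/0.4432 = 9.025
ln A = ln(9.025) / 0.34 = 2.2000 / 0.34 = 6.4707
A = e^6.4707 ≈ 645.9 hectares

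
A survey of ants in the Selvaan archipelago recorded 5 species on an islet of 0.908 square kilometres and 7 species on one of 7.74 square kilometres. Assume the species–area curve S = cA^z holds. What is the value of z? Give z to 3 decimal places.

0.157

Taking logs: ln S = ln c + z ln A, so z = (ln S₂ − ln S₁)/(ln A₂ − ln A₁).
z = ln(7/5) / ln(7.74/0.908) = ln(1.4) / ln(8.524) = 0.3365 / 2.1429 = 0.1570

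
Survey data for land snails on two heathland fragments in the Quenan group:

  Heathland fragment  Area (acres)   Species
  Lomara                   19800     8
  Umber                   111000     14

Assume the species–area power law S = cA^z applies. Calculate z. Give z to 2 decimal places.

0.32

Taking logs: ln S = ln c + z ln A, so z = (ln S₂ − ln S₁)/(ln A₂ − ln A₁).
z = ln(14/8) / ln(111000/19800) = ln(1.75) / ln(5.606) = 0.5596 / 1.7238 = 0.3246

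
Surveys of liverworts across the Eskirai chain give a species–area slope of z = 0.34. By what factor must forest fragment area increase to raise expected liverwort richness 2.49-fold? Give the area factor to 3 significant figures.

14.6

(A₂/A₁)^0.34 = 2.49, so A₂/A₁ = 2.49^(1/0.34) = 2.49^2.941
ln(A₂/A₁) = ln 2.49 / 0.34 = 0.9123 / 0.34 = 2.6832
A₂/A₁ = e^2.6832 ≈ 14.63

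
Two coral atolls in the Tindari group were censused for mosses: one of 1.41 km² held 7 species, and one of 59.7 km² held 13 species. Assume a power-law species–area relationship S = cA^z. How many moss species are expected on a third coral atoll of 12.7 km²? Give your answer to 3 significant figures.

z = ln(13/7) / ln(59.7/1.41) = 0.6190 / 3.7457 = 0.1653
c = 7 / 1.41^0.1653 = 7 / 1.058 = 6.614
S₃ = 6.614 × 12.7^0.1653 = 6.614 × 1.522 ≈ 10.07

10.1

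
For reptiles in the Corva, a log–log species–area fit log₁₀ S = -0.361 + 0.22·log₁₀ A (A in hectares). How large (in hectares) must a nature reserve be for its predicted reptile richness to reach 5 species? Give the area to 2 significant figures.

5 = 0.4355 × A^0.22  ⇒  A^0.22 = 5/0.4355 = 11.48
ln A = ln(11.48) / 0.22 = 2.4407 / 0.22 = 11.0940
A = e^11.0940 ≈ 65773 hectares

66000 hectares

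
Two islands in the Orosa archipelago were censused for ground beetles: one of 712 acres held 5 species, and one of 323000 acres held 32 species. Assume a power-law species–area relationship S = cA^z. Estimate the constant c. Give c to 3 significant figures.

0.681

z = ln(S₂/S₁) / ln(A₂/A₁) = ln(32/5) / ln(323000/712) = 1.8563 / 6.1173 = 0.3034
c = S₁ / A₁^z = 5 / 712^0.3034 = 5 / 7.338 = 0.6814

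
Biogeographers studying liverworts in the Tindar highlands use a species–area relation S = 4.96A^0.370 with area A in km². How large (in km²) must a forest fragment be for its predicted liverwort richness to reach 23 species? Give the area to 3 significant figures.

23 = 4.96 × A^0.37  ⇒  A^0.37 = 23/4.96 = 4.637
ln A = ln(4.637) / 0.37 = 1.5341 / 0.37 = 4.1462
A = e^4.1462 ≈ 63.19 km²

63.2 km²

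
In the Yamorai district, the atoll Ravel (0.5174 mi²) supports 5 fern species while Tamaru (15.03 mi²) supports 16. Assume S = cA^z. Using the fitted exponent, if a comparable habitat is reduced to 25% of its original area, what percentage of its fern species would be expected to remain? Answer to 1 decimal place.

62.0%

z = ln(16/5) / ln(15.03/0.5174) = 1.1632 / 3.3690 = 0.3453
S_new/S_old = (A_new/A_old)^z = 0.25^0.3453 = exp(0.3453 × -1.3863) = 0.6196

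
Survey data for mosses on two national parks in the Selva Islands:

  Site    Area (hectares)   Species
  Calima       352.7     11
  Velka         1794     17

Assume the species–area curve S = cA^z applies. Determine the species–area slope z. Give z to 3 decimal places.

0.268

Taking logs: ln S = ln c + z ln A, so z = (ln S₂ − ln S₁)/(ln A₂ − ln A₁).
z = ln(17/11) / ln(1794/352.7) = ln(1.545) / ln(5.086) = 0.4353 / 1.6266 = 0.2676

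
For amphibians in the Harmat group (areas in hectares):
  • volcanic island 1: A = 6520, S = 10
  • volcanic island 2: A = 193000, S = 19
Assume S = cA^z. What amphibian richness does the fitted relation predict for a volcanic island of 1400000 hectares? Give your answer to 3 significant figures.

z = ln(19/10) / ln(193000/6520) = 0.6419 / 3.3878 = 0.1895
c = 10 / 6520^0.1895 = 10 / 5.28 = 1.894
S₃ = 1.894 × 1400000^0.1895 = 1.894 × 14.6 ≈ 27.66

27.7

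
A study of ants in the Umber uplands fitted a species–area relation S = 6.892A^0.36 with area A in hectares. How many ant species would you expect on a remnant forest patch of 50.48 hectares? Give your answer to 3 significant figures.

S = 6.892 × 50.48^0.36
ln S = ln 6.892 + 0.36 × ln 50.48 = 1.9304 + 0.36 × 3.9216 = 3.3421
S = e^3.3421 ≈ 28.28

28.3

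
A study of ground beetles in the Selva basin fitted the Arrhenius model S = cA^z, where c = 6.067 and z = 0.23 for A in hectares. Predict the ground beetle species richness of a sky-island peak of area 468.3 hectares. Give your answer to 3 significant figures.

S = 6.067 × 468.3^0.23 = 6.067 × 4.114 ≈ 24.96

25.0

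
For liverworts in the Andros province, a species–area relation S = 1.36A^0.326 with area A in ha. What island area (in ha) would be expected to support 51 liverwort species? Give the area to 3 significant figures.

67300 ha

51 = 1.36 × A^0.326  ⇒  A^0.326 = 51/1.36 = 37.5
ln A = ln(37.5) / 0.326 = 3.6243 / 0.326 = 11.1176
A = e^11.1176 ≈ 67347 ha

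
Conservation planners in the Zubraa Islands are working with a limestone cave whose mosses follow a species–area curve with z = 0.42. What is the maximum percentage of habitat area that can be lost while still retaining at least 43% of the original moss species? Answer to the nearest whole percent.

87%

Need (A_new/A_old)^0.42 = 0.43, so A_new/A_old = 0.43^(1/0.42) = 0.43^2.381
ln(A_new/A_old) = ln 0.43 / 0.42 = -0.8440 / 0.42 = -2.0095
A_new/A_old = e^-2.0095 ≈ 0.1341
Fraction that can be lost = 1 − 0.1341 = 0.8659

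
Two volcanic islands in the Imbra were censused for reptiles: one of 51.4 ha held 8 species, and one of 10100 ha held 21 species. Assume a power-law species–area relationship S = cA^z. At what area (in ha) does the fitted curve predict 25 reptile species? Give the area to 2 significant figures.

z = ln(21/8) / ln(10100/51.4) = 0.9651 / 5.2807 = 0.1828
c = 8 / 51.4^0.1828 = 8 / 2.054 = 3.894
A = (25/3.894)^(1/0.1828) ⇒ ln A = ln(6.42)/0.1828 = 10.1743
A = e^10.1743 ≈ 26221 ha

26000 ha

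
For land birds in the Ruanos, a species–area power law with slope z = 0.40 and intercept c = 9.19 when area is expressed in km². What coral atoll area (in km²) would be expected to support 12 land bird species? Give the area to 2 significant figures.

12 = 9.19 × A^0.4  ⇒  A^0.4 = 12/9.19 = 1.306
ln A = ln(1.306) / 0.4 = 0.2668 / 0.4 = 0.6670
A = e^0.6670 ≈ 1.948 km²

1.9 km²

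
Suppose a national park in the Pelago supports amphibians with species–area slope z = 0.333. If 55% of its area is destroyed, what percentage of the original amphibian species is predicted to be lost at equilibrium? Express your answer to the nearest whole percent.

S_new/S_old = (A_new/A_old)^z = 0.45^0.333
= exp(0.333 × ln 0.45) = exp(0.333 × -0.7985) = exp(-0.2659) ≈ 0.7665
Fraction lost = 1 − 0.7665 = 0.2335

23%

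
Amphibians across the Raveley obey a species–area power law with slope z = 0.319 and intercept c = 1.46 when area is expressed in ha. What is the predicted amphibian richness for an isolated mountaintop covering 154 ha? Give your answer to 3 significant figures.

S = 1.46 × 154^0.319 = 1.46 × 4.987 ≈ 7.281

7.28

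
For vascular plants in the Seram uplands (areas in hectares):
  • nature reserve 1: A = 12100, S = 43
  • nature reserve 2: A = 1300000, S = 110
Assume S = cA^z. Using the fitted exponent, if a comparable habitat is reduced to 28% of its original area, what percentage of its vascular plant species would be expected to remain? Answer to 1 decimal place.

77.4%

z = ln(110/43) / ln(1300000/12100) = 0.9393 / 4.6769 = 0.2008
S_new/S_old = (A_new/A_old)^z = 0.28^0.2008 = exp(0.2008 × -1.2730) = 0.7744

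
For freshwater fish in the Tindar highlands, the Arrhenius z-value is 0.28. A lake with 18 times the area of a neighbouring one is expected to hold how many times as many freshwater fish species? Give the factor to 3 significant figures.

2.25

S₂/S₁ = (A₂/A₁)^z = 18^0.28
ln(S₂/S₁) = 0.28 × ln 18 = 0.28 × 2.8904 = 0.8093
S₂/S₁ = e^0.8093 ≈ 2.246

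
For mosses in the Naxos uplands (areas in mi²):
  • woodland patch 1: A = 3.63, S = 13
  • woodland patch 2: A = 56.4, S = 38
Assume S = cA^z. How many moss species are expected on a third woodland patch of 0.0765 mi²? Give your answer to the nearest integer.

3

z = ln(38/13) / ln(56.4/3.63) = 1.0726 / 2.7432 = 0.3910
c = 13 / 3.63^0.3910 = 13 / 1.656 = 7.853
S₃ = 7.853 × 0.0765^0.3910 = 7.853 × 0.366 ≈ 2.874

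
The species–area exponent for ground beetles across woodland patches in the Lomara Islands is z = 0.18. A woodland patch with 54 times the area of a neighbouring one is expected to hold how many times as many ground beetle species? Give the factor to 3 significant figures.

S₂/S₁ = (A₂/A₁)^z = 54^0.18
ln(S₂/S₁) = 0.18 × ln 54 = 0.18 × 3.9890 = 0.7180
S₂/S₁ = e^0.7180 ≈ 2.05

2.05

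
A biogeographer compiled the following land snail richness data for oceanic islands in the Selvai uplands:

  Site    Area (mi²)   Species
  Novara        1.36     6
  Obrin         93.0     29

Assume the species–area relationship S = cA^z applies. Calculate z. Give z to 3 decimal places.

0.373

Taking logs: ln S = ln c + z ln A, so z = (ln S₂ − ln S₁)/(ln A₂ − ln A₁).
z = ln(29/6) / ln(93/1.36) = ln(4.833) / ln(68.38) = 1.5755 / 4.2251 = 0.3729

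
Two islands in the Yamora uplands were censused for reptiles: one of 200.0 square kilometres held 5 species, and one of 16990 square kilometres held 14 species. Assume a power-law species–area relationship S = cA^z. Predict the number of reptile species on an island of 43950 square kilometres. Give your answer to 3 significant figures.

17.5

z = ln(14/5) / ln(16990/200) = 1.0296 / 4.4421 = 0.2318
c = 5 / 200^0.2318 = 5 / 3.415 = 1.464
S₃ = 1.464 × 43950^0.2318 = 1.464 × 11.92 ≈ 17.45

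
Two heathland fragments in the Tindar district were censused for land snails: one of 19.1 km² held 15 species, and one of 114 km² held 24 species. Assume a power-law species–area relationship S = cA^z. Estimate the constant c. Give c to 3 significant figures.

6.90

z = ln(S₂/S₁) / ln(A₂/A₁) = ln(24/15) / ln(114/19.1) = 0.4700 / 1.7865 = 0.2631
c = S₁ / A₁^z = 15 / 19.1^0.2631 = 15 / 2.173 = 6.904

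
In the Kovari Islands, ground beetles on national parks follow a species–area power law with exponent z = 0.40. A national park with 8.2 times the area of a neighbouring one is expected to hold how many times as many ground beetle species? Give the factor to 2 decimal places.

S₂/S₁ = (A₂/A₁)^z = 8.2^0.4
ln(S₂/S₁) = 0.4 × ln 8.2 = 0.4 × 2.1041 = 0.8417
S₂/S₁ = e^0.8417 ≈ 2.32

2.32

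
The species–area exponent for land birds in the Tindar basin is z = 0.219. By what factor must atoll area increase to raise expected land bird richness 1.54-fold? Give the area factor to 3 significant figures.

(A₂/A₁)^0.219 = 1.54, so A₂/A₁ = 1.54^(1/0.219) = 1.54^4.566
ln(A₂/A₁) = ln 1.54 / 0.219 = 0.4318 / 0.219 = 1.9716
A₂/A₁ = e^1.9716 ≈ 7.182

7.18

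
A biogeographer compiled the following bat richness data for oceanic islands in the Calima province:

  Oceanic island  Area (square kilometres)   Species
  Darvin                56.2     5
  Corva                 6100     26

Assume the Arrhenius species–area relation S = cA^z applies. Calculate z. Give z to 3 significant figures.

Taking logs: ln S = ln c + z ln A, so z = (ln S₂ − ln S₁)/(ln A₂ − ln A₁).
z = ln(26/5) / ln(6100/56.2) = ln(5.2) / ln(108.5) = 1.6487 / 4.6871 = 0.3517

0.352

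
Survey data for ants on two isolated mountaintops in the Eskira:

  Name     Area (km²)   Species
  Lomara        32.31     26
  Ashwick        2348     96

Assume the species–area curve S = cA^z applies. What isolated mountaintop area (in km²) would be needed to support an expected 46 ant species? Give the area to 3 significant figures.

z = ln(96/26) / ln(2348/32.31) = 1.3063 / 4.2859 = 0.3048
c = 26 / 32.31^0.3048 = 26 / 2.884 = 9.015
A = (46/9.015)^(1/0.3048) ⇒ ln A = ln(5.103)/0.3048 = 5.3474
A = e^5.3474 ≈ 210.1 km²

210 km²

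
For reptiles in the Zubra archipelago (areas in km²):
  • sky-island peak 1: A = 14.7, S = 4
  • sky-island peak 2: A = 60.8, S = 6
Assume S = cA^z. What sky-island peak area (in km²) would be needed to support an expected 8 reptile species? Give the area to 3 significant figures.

166 km²

z = ln(6/4) / ln(60.8/14.7) = 0.4055 / 1.4197 = 0.2856
c = 4 / 14.7^0.2856 = 4 / 2.155 = 1.856
A = (8/1.856)^(1/0.2856) ⇒ ln A = ln(4.309)/0.2856 = 5.1149
A = e^5.1149 ≈ 166.5 km²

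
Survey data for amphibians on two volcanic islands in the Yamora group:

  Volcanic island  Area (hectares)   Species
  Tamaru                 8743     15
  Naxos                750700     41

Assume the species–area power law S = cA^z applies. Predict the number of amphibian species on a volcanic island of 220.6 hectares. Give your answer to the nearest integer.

7

z = ln(41/15) / ln(750700/8743) = 1.0055 / 4.4528 = 0.2258
c = 15 / 8743^0.2258 = 15 / 7.764 = 1.932
S₃ = 1.932 × 220.6^0.2258 = 1.932 × 3.382 ≈ 6.535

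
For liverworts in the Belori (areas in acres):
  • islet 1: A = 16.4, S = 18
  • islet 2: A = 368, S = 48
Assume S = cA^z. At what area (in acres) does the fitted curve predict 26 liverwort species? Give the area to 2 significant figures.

53 acres

z = ln(48/18) / ln(368/16.4) = 0.9808 / 3.1108 = 0.3153
c = 18 / 16.4^0.3153 = 18 / 2.416 = 7.451
A = (26/7.451)^(1/0.3153) ⇒ ln A = ln(3.489)/0.3153 = 3.9636
A = e^3.9636 ≈ 52.64 acres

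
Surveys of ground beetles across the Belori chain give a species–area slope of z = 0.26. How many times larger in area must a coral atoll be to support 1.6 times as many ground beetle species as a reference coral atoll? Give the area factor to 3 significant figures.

6.10

(A₂/A₁)^0.26 = 1.6, so A₂/A₁ = 1.6^(1/0.26) = 1.6^3.846
ln(A₂/A₁) = ln 1.6 / 0.26 = 0.4700 / 0.26 = 1.8077
A₂/A₁ = e^1.8077 ≈ 6.096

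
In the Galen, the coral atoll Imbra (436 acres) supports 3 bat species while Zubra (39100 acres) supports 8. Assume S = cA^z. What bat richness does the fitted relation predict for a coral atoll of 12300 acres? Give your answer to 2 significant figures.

z = ln(8/3) / ln(39100/436) = 0.9808 / 4.4962 = 0.2181
c = 3 / 436^0.2181 = 3 / 3.765 = 0.7968
S₃ = 0.7968 × 12300^0.2181 = 0.7968 × 7.802 ≈ 6.216

6.2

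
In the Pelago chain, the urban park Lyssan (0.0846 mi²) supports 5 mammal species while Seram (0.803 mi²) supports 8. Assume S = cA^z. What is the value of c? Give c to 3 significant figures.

8.38

z = ln(S₂/S₁) / ln(A₂/A₁) = ln(8/5) / ln(0.803/0.0846) = 0.4700 / 2.2504 = 0.2089
c = S₁ / A₁^z = 5 / 0.0846^0.2089 = 5 / 0.597 = 8.375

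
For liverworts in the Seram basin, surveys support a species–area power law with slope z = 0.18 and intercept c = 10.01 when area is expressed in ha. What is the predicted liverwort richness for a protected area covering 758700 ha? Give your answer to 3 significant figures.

S = 10.01 × 758700^0.18
ln S = ln 10.01 + 0.18 × ln 758700 = 2.3036 + 0.18 × 13.5394 = 4.7407
S = e^4.7407 ≈ 114.5

115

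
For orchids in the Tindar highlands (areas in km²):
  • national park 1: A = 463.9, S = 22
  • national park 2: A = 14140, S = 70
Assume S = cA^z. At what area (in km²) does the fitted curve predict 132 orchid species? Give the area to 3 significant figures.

z = ln(70/22) / ln(14140/463.9) = 1.1575 / 3.4171 = 0.3387
c = 22 / 463.9^0.3387 = 22 / 8.002 = 2.749
A = (132/2.749)^(1/0.3387) ⇒ ln A = ln(48.01)/0.3387 = 11.4294
A = e^11.4294 ≈ 91986 km²

92000 km²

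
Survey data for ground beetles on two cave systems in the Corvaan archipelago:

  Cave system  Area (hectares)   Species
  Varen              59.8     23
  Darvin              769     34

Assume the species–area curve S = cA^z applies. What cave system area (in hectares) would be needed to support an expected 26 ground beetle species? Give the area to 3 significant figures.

z = ln(34/23) / ln(769/59.8) = 0.3909 / 2.5541 = 0.1530
c = 23 / 59.8^0.1530 = 23 / 1.87 = 12.3
A = (26/12.3)^(1/0.1530) ⇒ ln A = ln(2.114)/0.1530 = 4.8921
A = e^4.8921 ≈ 133.2 hectares

133 hectares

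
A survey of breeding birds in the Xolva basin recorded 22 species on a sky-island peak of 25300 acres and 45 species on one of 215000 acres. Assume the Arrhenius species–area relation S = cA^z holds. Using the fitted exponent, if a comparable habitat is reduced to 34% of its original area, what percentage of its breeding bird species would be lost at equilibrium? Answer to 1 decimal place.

30.3%

z = ln(45/22) / ln(215000/25300) = 0.7156 / 2.1398 = 0.3344
S_new/S_old = (A_new/A_old)^z = 0.34^0.3344 = exp(0.3344 × -1.0788) = 0.6971
Fraction lost = 1 − 0.6971 = 0.3029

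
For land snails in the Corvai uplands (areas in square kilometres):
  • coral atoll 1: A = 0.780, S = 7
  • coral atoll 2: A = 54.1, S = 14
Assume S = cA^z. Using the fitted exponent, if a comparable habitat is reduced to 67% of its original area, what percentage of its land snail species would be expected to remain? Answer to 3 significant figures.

93.7%

z = ln(14/7) / ln(54.1/0.78) = 0.6931 / 4.2393 = 0.1635
S_new/S_old = (A_new/A_old)^z = 0.67^0.1635 = exp(0.1635 × -0.4005) = 0.9366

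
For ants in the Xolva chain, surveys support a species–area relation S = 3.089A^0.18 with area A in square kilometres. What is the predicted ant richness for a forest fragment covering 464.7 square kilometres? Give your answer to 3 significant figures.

S = 3.089 × 464.7^0.18 = 3.089 × 3.021 ≈ 9.331

9.33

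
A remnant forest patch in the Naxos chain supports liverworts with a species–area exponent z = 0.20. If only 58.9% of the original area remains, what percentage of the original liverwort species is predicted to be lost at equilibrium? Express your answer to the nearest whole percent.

10%

S_new/S_old = (A_new/A_old)^z = 0.589^0.2
= exp(0.2 × ln 0.589) = exp(0.2 × -0.5293) = exp(-0.1059) ≈ 0.8995
Fraction lost = 1 − 0.8995 = 0.1005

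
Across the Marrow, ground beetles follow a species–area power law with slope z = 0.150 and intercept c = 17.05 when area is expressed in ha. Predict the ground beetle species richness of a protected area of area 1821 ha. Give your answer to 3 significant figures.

S = 17.05 × 1821^0.15 = 17.05 × 3.084 ≈ 52.57

52.6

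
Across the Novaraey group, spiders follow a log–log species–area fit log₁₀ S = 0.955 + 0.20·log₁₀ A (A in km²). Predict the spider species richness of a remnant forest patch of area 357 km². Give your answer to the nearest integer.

S = 9.016 × 357^0.2
ln S = ln 9.016 + 0.2 × ln 357 = 2.1990 + 0.2 × 5.8777 = 3.3745
S = e^3.3745 ≈ 29.21

29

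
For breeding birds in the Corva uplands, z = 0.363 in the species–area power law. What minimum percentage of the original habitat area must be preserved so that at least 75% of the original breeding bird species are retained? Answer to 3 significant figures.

Need (A_new/A_old)^0.363 = 0.75, so A_new/A_old = 0.75^(1/0.363) = 0.75^2.755
ln(A_new/A_old) = ln 0.75 / 0.363 = -0.2877 / 0.363 = -0.7925
A_new/A_old = e^-0.7925 ≈ 0.4527

45.3%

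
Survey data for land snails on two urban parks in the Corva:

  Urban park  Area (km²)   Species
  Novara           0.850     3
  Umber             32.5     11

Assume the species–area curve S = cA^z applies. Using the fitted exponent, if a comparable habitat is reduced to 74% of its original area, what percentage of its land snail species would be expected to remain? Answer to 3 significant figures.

z = ln(11/3) / ln(32.5/0.85) = 1.2993 / 3.6438 = 0.3566
S_new/S_old = (A_new/A_old)^z = 0.74^0.3566 = exp(0.3566 × -0.3011) = 0.8982

89.8%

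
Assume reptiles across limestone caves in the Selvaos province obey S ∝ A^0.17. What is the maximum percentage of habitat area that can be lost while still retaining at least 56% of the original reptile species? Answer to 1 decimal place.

Need (A_new/A_old)^0.17 = 0.56, so A_new/A_old = 0.56^(1/0.17) = 0.56^5.882
ln(A_new/A_old) = ln 0.56 / 0.17 = -0.5798 / 0.17 = -3.4107
A_new/A_old = e^-3.4107 ≈ 0.03302
Fraction that can be lost = 1 − 0.03302 = 0.967

96.7%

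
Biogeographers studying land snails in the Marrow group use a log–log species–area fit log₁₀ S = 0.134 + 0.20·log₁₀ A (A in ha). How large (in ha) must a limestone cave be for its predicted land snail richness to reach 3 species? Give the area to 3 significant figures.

52.0 ha

3 = 1.361 × A^0.2  ⇒  A^0.2 = 3/1.361 = 2.204
ln A = ln(2.204) / 0.2 = 0.7901 / 0.2 = 3.9503
A = e^3.9503 ≈ 51.95 ha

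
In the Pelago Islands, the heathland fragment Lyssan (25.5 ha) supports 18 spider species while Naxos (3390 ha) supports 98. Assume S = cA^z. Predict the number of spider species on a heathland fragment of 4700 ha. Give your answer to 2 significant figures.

z = ln(98/18) / ln(3390/25.5) = 1.6946 / 4.8899 = 0.3465
c = 18 / 25.5^0.3465 = 18 / 3.072 = 5.859
S₃ = 5.859 × 4700^0.3465 = 5.859 × 18.73 ≈ 109.7

110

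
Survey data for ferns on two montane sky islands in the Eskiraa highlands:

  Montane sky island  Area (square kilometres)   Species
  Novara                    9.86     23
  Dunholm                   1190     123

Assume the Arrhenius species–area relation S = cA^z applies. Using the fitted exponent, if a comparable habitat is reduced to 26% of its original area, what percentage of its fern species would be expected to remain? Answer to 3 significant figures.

z = ln(123/23) / ln(1190/9.86) = 1.6767 / 4.7932 = 0.3498
S_new/S_old = (A_new/A_old)^z = 0.26^0.3498 = exp(0.3498 × -1.3471) = 0.6242

62.4%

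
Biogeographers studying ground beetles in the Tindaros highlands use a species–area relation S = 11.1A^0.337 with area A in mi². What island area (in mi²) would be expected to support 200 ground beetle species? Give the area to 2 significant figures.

200 = 11.1 × A^0.337  ⇒  A^0.337 = 200/11.1 = 18.02
ln A = ln(18.02) / 0.337 = 2.8914 / 0.337 = 8.5797
A = e^8.5797 ≈ 5323 mi²

5300 mi²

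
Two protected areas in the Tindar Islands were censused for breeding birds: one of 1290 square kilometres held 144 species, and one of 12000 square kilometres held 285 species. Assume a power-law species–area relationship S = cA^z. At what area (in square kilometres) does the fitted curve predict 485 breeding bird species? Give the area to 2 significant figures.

68000 square kilometres

z = ln(285/144) / ln(12000/1290) = 0.6827 / 2.2303 = 0.3061
c = 144 / 1290^0.3061 = 144 / 8.957 = 16.08
A = (485/16.08)^(1/0.3061) ⇒ ln A = ln(30.17)/0.3061 = 11.1296
A = e^11.1296 ≈ 68157 square kilometres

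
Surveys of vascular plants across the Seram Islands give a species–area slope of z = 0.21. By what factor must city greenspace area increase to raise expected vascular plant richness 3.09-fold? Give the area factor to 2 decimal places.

(A₂/A₁)^0.21 = 3.09, so A₂/A₁ = 3.09^(1/0.21) = 3.09^4.762
ln(A₂/A₁) = ln 3.09 / 0.21 = 1.1282 / 0.21 = 5.3722
A₂/A₁ = e^5.3722 ≈ 215.3

215.35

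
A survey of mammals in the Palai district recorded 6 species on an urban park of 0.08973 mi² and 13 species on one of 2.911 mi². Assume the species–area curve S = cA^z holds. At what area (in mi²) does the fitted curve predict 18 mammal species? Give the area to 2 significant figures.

13 mi²

z = ln(13/6) / ln(2.911/0.08973) = 0.7732 / 3.4794 = 0.2222
c = 6 / 0.08973^0.2222 = 6 / 0.5852 = 10.25
A = (18/10.25)^(1/0.2222) ⇒ ln A = ln(1.756)/0.2222 = 2.5329
A = e^2.5329 ≈ 12.59 mi²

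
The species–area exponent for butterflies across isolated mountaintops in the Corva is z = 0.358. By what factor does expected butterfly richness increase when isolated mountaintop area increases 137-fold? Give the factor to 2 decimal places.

S₂/S₁ = (A₂/A₁)^z = 137^0.358
ln(S₂/S₁) = 0.358 × ln 137 = 0.358 × 4.9200 = 1.7614
S₂/S₁ = e^1.7614 ≈ 5.82

5.82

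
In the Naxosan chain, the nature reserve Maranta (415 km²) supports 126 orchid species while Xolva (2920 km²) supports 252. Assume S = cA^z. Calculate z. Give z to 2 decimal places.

Taking logs: ln S = ln c + z ln A, so z = (ln S₂ − ln S₁)/(ln A₂ − ln A₁).
z = ln(252/126) / ln(2920/415) = ln(2) / ln(7.036) = 0.6931 / 1.9511 = 0.3553

0.36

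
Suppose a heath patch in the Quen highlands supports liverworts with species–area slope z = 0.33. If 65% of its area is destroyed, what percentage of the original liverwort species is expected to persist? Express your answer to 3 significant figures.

S_new/S_old = (A_new/A_old)^z = 0.35^0.33
= exp(0.33 × ln 0.35) = exp(0.33 × -1.0498) = exp(-0.3464) ≈ 0.7072

70.7%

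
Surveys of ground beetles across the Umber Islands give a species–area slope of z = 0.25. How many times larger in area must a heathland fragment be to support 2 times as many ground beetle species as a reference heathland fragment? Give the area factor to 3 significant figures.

16.0

(A₂/A₁)^0.25 = 2, so A₂/A₁ = 2^(1/0.25) = 2^4
ln(A₂/A₁) = ln 2 / 0.25 = 0.6931 / 0.25 = 2.7726
A₂/A₁ = e^2.7726 ≈ 16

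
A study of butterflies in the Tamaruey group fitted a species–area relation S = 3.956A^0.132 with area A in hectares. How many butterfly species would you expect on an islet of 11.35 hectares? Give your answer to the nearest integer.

5 species

S = 3.956 × 11.35^0.132
ln S = ln 3.956 + 0.132 × ln 11.35 = 1.3752 + 0.132 × 2.4292 = 1.6959
S = e^1.6959 ≈ 5.451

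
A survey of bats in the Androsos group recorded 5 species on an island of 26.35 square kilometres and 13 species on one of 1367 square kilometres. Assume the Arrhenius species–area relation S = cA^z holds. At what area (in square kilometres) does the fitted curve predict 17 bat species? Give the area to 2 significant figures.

z = ln(13/5) / ln(1367/26.35) = 0.9555 / 3.9489 = 0.2420
c = 5 / 26.35^0.2420 = 5 / 2.207 = 2.266
A = (17/2.266)^(1/0.2420) ⇒ ln A = ln(7.503)/0.2420 = 8.3290
A = e^8.3290 ≈ 4142 square kilometres

4100 square kilometres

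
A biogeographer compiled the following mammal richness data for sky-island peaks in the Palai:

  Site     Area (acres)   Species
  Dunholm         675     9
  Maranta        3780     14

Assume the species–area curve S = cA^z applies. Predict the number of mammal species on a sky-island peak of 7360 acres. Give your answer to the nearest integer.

17

z = ln(14/9) / ln(3780/675) = 0.4418 / 1.7228 = 0.2565
c = 9 / 675^0.2565 = 9 / 5.316 = 1.693
S₃ = 1.693 × 7360^0.2565 = 1.693 × 9.811 ≈ 16.61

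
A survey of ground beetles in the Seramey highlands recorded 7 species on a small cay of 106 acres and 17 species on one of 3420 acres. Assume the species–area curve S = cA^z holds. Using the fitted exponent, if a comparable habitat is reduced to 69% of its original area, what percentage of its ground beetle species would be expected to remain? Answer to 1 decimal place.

z = ln(17/7) / ln(3420/106) = 0.8873 / 3.4740 = 0.2554
S_new/S_old = (A_new/A_old)^z = 0.69^0.2554 = exp(0.2554 × -0.3711) = 0.9096

91.0%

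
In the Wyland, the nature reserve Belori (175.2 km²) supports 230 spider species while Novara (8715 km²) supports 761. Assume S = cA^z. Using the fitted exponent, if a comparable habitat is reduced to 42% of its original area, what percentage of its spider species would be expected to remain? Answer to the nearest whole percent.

77%

z = ln(761/230) / ln(8715/175.2) = 1.1966 / 3.9069 = 0.3063
S_new/S_old = (A_new/A_old)^z = 0.42^0.3063 = exp(0.3063 × -0.8675) = 0.7667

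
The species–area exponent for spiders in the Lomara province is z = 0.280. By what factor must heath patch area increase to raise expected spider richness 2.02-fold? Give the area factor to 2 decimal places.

12.32

(A₂/A₁)^0.28 = 2.02, so A₂/A₁ = 2.02^(1/0.28) = 2.02^3.571
ln(A₂/A₁) = ln 2.02 / 0.28 = 0.7031 / 0.28 = 2.5111
A₂/A₁ = e^2.5111 ≈ 12.32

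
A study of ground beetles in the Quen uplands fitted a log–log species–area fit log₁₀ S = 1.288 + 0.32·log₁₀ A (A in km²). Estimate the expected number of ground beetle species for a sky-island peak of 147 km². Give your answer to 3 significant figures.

S = 19.41 × 147^0.32
ln S = ln 19.41 + 0.32 × ln 147 = 2.9657 + 0.32 × 4.9904 = 4.5627
S = e^4.5627 ≈ 95.84

95.8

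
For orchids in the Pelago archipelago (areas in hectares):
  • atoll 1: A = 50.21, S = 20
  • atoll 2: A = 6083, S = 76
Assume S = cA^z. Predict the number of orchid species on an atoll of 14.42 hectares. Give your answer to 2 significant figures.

z = ln(76/20) / ln(6083/50.21) = 1.3350 / 4.7970 = 0.2783
c = 20 / 50.21^0.2783 = 20 / 2.974 = 6.725
S₃ = 6.725 × 14.42^0.2783 = 6.725 × 2.102 ≈ 14.13

14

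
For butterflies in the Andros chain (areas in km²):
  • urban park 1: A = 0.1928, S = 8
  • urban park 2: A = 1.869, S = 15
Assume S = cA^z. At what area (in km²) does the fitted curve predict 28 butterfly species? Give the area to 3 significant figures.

17.8 km²

z = ln(15/8) / ln(1.869/0.1928) = 0.6286 / 2.2715 = 0.2767
c = 8 / 0.1928^0.2767 = 8 / 0.6341 = 12.62
A = (28/12.62)^(1/0.2767) ⇒ ln A = ln(2.219)/0.2767 = 2.8808
A = e^2.8808 ≈ 17.83 km²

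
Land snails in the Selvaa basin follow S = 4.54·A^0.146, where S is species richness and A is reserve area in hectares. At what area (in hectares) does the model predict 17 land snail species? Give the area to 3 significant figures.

8460 hectares

17 = 4.54 × A^0.146  ⇒  A^0.146 = 17/4.54 = 3.744
ln A = ln(3.744) / 0.146 = 1.3203 / 0.146 = 9.0431
A = e^9.0431 ≈ 8460 hectares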